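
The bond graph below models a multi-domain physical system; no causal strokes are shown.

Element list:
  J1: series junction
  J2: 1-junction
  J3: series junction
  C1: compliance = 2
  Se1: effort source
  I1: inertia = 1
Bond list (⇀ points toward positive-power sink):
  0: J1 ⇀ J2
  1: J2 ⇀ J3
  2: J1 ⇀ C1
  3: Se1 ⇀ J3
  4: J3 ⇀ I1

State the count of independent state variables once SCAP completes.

bond 3 →J3  (Se1 (Se) sets effort on bond)
bond 2 →J1  (C1 integral (e out))
bond 0 →J2  (J1: last free bond brings flow in)
bond 1 →J3  (J2: last free bond brings flow in)
bond 4 →I1  (J3 needs exactly one f-in)

2  (C1, I1 all integral)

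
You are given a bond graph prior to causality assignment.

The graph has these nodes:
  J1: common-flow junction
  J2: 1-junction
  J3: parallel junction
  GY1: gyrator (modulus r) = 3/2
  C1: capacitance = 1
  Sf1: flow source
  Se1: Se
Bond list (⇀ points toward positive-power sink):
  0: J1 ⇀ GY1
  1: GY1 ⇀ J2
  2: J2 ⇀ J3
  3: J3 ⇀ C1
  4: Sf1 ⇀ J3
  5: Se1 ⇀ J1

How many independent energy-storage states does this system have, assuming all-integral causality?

1  (C1 all integral)

#4 |Sf1  (Sf1 (Sf) sets flow on bond)
#5 |J1  (Se1 fixes effort; stroke away)
#0 |GY1  (only one flow-in slot at J1)
#1 |GY1  (GY GY1: same side as bond 0)
#2 |J2  (J2 flow already set via bond 1)
#3 |J3  (J3 needs exactly one e-in)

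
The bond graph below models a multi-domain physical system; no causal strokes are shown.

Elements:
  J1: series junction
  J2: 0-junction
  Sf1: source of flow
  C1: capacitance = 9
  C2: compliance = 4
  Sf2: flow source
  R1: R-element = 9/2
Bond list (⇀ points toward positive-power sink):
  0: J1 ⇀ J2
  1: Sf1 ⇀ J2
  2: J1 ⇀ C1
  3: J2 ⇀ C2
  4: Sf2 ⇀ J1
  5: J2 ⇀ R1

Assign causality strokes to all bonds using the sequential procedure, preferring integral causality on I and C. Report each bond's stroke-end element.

#1 →Sf1  (Sf1 (Sf) sets flow on bond)
#4 →Sf2  (Sf2 (Sf) sets flow on bond)
#0 →J1  (J1: bond 4 brought flow, rest push out)
#2 →J1  (J1: bond 4 brought flow, rest push out)
#3 →J2  (prefer integral on C2)
#5 →R1  (0-jn J2 has e-setter on 3)

β0 stroke at J1
β1 stroke at Sf1
β2 stroke at J1
β3 stroke at J2
β4 stroke at Sf2
β5 stroke at R1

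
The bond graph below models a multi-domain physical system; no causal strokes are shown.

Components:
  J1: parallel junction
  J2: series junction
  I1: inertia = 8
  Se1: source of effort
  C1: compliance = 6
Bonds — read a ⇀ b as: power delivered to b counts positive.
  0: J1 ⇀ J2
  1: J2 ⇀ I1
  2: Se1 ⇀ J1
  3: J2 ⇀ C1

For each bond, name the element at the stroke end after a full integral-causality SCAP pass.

#2 |J1  (Se1: effort source, stroke at far end)
#0 |J2  (0-jn J1 has e-setter on 2)
#1 |I1  (I1: I, integral causality)
#3 |J2  (J2 flow already set via bond 1)

bond 0 stroke→J2
bond 1 stroke→I1
bond 2 stroke→J1
bond 3 stroke→J2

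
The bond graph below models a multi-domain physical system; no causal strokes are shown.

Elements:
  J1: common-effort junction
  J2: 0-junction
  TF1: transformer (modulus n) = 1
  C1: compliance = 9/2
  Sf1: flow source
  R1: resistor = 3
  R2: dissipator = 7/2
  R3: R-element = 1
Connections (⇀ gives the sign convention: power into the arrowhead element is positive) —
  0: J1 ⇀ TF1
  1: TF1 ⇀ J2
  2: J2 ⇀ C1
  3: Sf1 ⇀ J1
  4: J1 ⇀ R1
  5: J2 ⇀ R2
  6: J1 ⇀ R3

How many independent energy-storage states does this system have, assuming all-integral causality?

1  (C1 all integral)

bond 3 →Sf1  (source Sf1 imposes f)
bond 2 →J2  (prefer integral on C1)
bond 1 →TF1  (J2 effort already set via bond 2)
bond 5 →R2  (common-e at J2 fixed by 2)
bond 0 →J1  (TF1 one-in-one-out from 1)
bond 4 →R1  (0-jn J1 has e-setter on 0)
bond 6 →R3  (common-e at J1 fixed by 0)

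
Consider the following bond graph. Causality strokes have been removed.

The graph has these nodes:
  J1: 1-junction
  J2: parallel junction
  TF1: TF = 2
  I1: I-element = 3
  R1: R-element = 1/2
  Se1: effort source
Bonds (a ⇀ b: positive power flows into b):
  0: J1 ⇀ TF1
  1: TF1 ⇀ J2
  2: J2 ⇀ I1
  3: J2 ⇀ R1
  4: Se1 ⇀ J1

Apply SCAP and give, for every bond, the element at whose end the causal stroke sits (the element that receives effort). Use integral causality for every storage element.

b0 stroke at TF1
b1 stroke at J2
b2 stroke at I1
b3 stroke at R1
b4 stroke at J1

b4 stroke→J1  (Se1 fixes effort; stroke away)
b0 stroke→TF1  (J1: last free bond brings flow in)
b1 stroke→J2  (TF1: transformer flips bond 0)
b2 stroke→I1  (J2 effort already set via bond 1)
b3 stroke→R1  (J2: bond 1 brought effort, rest push out)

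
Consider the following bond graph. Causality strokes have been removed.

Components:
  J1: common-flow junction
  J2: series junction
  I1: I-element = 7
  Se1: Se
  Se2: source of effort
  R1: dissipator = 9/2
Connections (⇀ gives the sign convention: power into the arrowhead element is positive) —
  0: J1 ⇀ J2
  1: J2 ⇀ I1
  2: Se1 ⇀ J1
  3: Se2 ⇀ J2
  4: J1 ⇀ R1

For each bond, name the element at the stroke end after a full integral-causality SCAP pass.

β2 →J1  (Se1: effort source, stroke at far end)
β3 →J2  (Se2 fixes effort; stroke away)
β1 →I1  (I1: I, integral causality)
β0 →J2  (J2 flow already set via bond 1)
β4 →J1  (J1 flow already set via bond 0)

#0 →J2
#1 →I1
#2 →J1
#3 →J2
#4 →J1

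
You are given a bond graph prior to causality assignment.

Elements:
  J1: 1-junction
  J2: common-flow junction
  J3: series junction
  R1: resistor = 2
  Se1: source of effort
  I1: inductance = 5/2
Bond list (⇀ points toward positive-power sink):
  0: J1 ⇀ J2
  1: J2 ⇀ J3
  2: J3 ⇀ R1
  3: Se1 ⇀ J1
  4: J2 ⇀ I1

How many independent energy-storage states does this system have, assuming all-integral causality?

1  (I1 all integral)

b3 stroke at J1  (source Se1 imposes e)
b0 stroke at J2  (J1 needs exactly one f-in)
b4 stroke at I1  (I1 outputs flow p/I1)
b1 stroke at J2  (J2 flow already set via bond 4)
b2 stroke at J3  (common-f at J3 fixed by 1)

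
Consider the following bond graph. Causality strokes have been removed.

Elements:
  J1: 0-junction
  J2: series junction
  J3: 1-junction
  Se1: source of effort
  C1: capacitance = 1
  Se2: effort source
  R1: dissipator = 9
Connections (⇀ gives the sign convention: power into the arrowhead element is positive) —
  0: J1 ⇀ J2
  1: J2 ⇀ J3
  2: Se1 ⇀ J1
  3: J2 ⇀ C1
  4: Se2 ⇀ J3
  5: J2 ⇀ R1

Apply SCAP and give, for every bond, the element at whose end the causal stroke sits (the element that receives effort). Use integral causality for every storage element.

bond 0 stroke→J2
bond 1 stroke→J2
bond 2 stroke→J1
bond 3 stroke→J2
bond 4 stroke→J3
bond 5 stroke→R1

β2 stroke→J1  (Se1: effort source, stroke at far end)
β4 stroke→J3  (source Se2 imposes e)
β0 stroke→J2  (J1 effort already set via bond 2)
β1 stroke→J2  (J3 needs exactly one f-in)
β3 stroke→J2  (prefer integral on C1)
β5 stroke→R1  (J2 needs exactly one f-in)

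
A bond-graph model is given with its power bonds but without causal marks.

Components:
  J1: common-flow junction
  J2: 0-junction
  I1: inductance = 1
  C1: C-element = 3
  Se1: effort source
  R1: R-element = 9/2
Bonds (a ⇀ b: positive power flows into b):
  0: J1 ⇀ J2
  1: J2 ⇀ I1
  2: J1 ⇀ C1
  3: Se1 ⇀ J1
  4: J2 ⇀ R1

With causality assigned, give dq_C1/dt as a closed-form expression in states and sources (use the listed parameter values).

bond 3 stroke at J1  (Se1: effort source, stroke at far end)
bond 1 stroke at I1  (I1 outputs flow p/I1)
bond 2 stroke at J1  (C1: C, integral causality)
bond 0 stroke at J2  (J1 needs exactly one f-in)
bond 4 stroke at R1  (0-jn J2 has e-setter on 0)

dq_C1/dt = 2*E_Se1/9 + p_I1 - 2*q_C1/27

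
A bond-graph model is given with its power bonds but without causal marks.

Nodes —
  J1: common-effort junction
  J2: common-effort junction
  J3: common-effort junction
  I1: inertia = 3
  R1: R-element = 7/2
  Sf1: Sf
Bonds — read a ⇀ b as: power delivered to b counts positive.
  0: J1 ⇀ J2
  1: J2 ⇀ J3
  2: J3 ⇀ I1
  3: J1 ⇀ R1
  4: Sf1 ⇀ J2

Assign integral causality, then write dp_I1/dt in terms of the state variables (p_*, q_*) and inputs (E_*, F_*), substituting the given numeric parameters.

dp_I1/dt = 7*F_Sf1/2 - 7*p_I1/6

β4 stroke at Sf1  (Sf1 (Sf) sets flow on bond)
β2 stroke at I1  (I1 integral (f out))
β1 stroke at J3  (closing 0-jn rule on J3)
β0 stroke at J2  (only one effort-in slot at J2)
β3 stroke at J1  (J1: last free bond brings effort in)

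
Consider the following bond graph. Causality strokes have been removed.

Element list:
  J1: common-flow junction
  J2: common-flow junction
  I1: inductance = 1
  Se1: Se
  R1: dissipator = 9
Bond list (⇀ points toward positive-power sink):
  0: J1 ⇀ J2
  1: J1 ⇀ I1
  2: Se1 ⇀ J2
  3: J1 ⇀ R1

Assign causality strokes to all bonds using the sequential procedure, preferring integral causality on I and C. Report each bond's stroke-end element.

β2 |J2  (Se1: effort source, stroke at far end)
β0 |J1  (only one flow-in slot at J2)
β1 |I1  (I1 outputs flow p/I1)
β3 |J1  (common-f at J1 fixed by 1)

bond 0 →J1
bond 1 →I1
bond 2 →J2
bond 3 →J1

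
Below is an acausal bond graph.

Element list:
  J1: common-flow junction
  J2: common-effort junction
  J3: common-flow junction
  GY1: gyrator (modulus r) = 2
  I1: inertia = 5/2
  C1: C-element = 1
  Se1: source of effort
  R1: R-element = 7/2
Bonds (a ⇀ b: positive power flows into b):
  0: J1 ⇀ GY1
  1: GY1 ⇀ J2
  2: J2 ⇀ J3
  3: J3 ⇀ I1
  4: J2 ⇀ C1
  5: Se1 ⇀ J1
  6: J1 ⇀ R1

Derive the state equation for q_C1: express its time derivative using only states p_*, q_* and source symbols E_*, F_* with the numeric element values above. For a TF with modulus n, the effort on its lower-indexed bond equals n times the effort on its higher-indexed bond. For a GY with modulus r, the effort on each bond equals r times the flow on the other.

#5 stroke at J1  (Se1 (Se) sets effort on bond)
#3 stroke at I1  (prefer integral on I1)
#2 stroke at J3  (1-jn J3 has f-setter on 3)
#4 stroke at J2  (C1 outputs effort q/C1)
#1 stroke at GY1  (J2 effort already set via bond 4)
#0 stroke at GY1  (GY1: gyrator matches bond 1)
#6 stroke at J1  (J1: bond 0 brought flow, rest push out)

dq_C1/dt = E_Se1/2 - 2*p_I1/5 - 7*q_C1/8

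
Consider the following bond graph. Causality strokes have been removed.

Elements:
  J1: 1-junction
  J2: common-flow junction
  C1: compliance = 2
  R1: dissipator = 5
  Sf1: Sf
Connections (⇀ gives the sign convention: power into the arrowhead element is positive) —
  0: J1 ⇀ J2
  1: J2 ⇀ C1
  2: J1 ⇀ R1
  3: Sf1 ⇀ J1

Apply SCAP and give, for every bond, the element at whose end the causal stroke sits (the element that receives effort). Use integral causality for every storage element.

bond 0 stroke at J1
bond 1 stroke at J2
bond 2 stroke at J1
bond 3 stroke at Sf1

#3 |Sf1  (source Sf1 imposes f)
#0 |J1  (J1 flow already set via bond 3)
#2 |J1  (1-jn J1 has f-setter on 3)
#1 |J2  (1-jn J2 has f-setter on 0)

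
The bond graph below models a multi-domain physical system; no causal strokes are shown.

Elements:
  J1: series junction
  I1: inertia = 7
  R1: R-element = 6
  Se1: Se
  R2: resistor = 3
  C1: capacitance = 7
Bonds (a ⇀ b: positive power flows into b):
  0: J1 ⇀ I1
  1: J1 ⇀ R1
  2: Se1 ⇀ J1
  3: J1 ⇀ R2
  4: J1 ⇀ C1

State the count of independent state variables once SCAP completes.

2  (C1, I1 all integral)

β2 stroke→J1  (Se1: effort source, stroke at far end)
β0 stroke→I1  (prefer integral on I1)
β1 stroke→J1  (J1 flow already set via bond 0)
β3 stroke→J1  (J1 flow already set via bond 0)
β4 stroke→J1  (common-f at J1 fixed by 0)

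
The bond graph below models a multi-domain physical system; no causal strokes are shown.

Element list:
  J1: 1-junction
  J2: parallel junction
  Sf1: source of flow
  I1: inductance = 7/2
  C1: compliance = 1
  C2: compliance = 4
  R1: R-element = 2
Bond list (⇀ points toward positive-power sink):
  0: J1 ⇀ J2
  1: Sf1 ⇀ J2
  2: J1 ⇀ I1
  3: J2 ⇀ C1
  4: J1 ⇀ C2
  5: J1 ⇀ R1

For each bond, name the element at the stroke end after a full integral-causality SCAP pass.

b1 |Sf1  (source Sf1 imposes f)
b2 |I1  (I1 outputs flow p/I1)
b0 |J1  (common-f at J1 fixed by 2)
b4 |J1  (common-f at J1 fixed by 2)
b5 |J1  (J1: bond 2 brought flow, rest push out)
b3 |J2  (J2 needs exactly one e-in)

b0 stroke→J1
b1 stroke→Sf1
b2 stroke→I1
b3 stroke→J2
b4 stroke→J1
b5 stroke→J1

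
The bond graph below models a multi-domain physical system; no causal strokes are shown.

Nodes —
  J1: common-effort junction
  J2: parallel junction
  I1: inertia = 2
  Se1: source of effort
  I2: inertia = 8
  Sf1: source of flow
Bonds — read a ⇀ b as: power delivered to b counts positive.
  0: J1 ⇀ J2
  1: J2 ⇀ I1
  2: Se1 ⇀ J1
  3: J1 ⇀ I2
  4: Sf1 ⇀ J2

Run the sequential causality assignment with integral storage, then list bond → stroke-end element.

b2 stroke at J1  (source Se1 imposes e)
b4 stroke at Sf1  (Sf1: flow source, stroke at near end)
b0 stroke at J2  (common-e at J1 fixed by 2)
b3 stroke at I2  (common-e at J1 fixed by 2)
b1 stroke at I1  (J2: bond 0 brought effort, rest push out)

#0 stroke→J2
#1 stroke→I1
#2 stroke→J1
#3 stroke→I2
#4 stroke→Sf1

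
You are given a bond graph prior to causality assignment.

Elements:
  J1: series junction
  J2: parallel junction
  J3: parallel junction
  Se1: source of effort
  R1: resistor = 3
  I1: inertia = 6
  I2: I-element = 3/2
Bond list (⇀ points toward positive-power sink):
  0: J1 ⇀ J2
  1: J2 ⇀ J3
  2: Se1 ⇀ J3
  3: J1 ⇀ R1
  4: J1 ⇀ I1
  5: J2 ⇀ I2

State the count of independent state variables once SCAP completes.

β2 stroke→J3  (source Se1 imposes e)
β1 stroke→J2  (J3: bond 2 brought effort, rest push out)
β0 stroke→J1  (common-e at J2 fixed by 1)
β5 stroke→I2  (0-jn J2 has e-setter on 1)
β4 stroke→I1  (I1: I, integral causality)
β3 stroke→J1  (J1 flow already set via bond 4)

2  (I1, I2 all integral)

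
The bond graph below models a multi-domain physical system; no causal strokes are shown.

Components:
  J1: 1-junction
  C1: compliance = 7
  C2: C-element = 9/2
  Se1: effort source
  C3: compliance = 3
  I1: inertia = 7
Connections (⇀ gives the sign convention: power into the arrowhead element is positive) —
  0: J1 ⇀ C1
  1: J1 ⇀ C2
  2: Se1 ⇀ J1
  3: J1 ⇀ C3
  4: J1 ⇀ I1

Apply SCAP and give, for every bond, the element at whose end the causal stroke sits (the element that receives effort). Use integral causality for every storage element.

#2 stroke→J1  (Se1 (Se) sets effort on bond)
#0 stroke→J1  (C1 integral (e out))
#1 stroke→J1  (C2: C, integral causality)
#3 stroke→J1  (C3 outputs effort q/C3)
#4 stroke→I1  (J1 needs exactly one f-in)

b0 →J1
b1 →J1
b2 →J1
b3 →J1
b4 →I1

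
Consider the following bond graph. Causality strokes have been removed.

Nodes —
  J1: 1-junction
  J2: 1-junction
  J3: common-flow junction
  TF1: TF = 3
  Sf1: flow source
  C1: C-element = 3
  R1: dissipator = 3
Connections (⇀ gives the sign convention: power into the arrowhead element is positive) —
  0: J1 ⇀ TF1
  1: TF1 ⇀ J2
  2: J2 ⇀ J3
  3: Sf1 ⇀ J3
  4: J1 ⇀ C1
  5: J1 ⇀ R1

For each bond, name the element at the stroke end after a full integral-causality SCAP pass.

bond 0 →TF1
bond 1 →J2
bond 2 →J3
bond 3 →Sf1
bond 4 →J1
bond 5 →J1

#3 stroke at Sf1  (source Sf1 imposes f)
#2 stroke at J3  (1-jn J3 has f-setter on 3)
#1 stroke at J2  (J2: bond 2 brought flow, rest push out)
#0 stroke at TF1  (through TF1, causality passes straight; one stroke at TF1)
#4 stroke at J1  (1-jn J1 has f-setter on 0)
#5 stroke at J1  (J1: bond 0 brought flow, rest push out)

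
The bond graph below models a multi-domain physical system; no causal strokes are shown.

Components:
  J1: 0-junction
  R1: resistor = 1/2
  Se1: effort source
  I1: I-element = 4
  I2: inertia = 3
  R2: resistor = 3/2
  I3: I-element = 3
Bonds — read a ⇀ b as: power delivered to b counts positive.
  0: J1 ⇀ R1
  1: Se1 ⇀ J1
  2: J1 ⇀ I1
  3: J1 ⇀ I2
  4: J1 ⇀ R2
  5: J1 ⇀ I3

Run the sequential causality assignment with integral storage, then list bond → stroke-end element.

b0 stroke at R1
b1 stroke at J1
b2 stroke at I1
b3 stroke at I2
b4 stroke at R2
b5 stroke at I3

bond 1 stroke→J1  (Se1: effort source, stroke at far end)
bond 0 stroke→R1  (J1: bond 1 brought effort, rest push out)
bond 2 stroke→I1  (J1 effort already set via bond 1)
bond 3 stroke→I2  (J1: bond 1 brought effort, rest push out)
bond 4 stroke→R2  (0-jn J1 has e-setter on 1)
bond 5 stroke→I3  (J1 effort already set via bond 1)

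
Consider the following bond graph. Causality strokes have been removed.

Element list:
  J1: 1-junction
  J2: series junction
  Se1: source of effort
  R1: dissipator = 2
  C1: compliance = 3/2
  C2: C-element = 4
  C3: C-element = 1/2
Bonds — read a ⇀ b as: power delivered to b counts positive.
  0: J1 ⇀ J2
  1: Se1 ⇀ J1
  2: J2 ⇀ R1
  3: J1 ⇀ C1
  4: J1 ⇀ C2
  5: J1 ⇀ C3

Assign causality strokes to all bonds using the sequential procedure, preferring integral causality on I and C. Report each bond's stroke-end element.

β0 →J2
β1 →J1
β2 →R1
β3 →J1
β4 →J1
β5 →J1

β1 |J1  (Se1 (Se) sets effort on bond)
β3 |J1  (C1: C, integral causality)
β4 |J1  (prefer integral on C2)
β5 |J1  (C3: C, integral causality)
β0 |J2  (closing 1-jn rule on J1)
β2 |R1  (closing 1-jn rule on J2)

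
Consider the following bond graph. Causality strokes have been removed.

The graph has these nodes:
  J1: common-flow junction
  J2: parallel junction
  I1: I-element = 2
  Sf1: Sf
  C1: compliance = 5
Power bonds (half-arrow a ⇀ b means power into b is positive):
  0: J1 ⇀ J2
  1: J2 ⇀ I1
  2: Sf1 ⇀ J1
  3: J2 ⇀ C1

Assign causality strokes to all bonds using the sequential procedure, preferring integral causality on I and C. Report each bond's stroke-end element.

#2 |Sf1  (Sf1: flow source, stroke at near end)
#0 |J1  (common-f at J1 fixed by 2)
#1 |I1  (I1: I, integral causality)
#3 |J2  (J2: last free bond brings effort in)

#0 stroke at J1
#1 stroke at I1
#2 stroke at Sf1
#3 stroke at J2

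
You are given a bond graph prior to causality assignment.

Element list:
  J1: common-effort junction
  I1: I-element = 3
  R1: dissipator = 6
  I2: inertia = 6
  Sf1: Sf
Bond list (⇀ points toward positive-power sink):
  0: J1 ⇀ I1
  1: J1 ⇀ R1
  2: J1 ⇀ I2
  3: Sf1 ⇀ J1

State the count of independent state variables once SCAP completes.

2  (I1, I2 all integral)

bond 3 stroke→Sf1  (Sf1 fixes flow; stroke at Sf1)
bond 0 stroke→I1  (I1 integral (f out))
bond 2 stroke→I2  (I2 integral (f out))
bond 1 stroke→J1  (only one effort-in slot at J1)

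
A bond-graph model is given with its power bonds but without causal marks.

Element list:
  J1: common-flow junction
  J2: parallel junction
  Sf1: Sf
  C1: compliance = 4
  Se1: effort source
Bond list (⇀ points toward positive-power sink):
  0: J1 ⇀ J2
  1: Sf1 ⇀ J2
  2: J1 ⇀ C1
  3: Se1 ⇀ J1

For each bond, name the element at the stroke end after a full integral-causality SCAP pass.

β0 |J2
β1 |Sf1
β2 |J1
β3 |J1

bond 1 →Sf1  (Sf1 fixes flow; stroke at Sf1)
bond 3 →J1  (Se1 fixes effort; stroke away)
bond 0 →J2  (only one effort-in slot at J2)
bond 2 →J1  (common-f at J1 fixed by 0)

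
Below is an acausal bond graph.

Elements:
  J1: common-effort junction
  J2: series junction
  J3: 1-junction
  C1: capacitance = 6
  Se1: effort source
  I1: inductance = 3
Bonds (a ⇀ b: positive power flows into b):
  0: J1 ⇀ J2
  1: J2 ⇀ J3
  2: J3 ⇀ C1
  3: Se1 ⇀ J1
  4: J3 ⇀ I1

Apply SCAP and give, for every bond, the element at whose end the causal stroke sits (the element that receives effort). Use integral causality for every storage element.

bond 0 stroke→J2
bond 1 stroke→J3
bond 2 stroke→J3
bond 3 stroke→J1
bond 4 stroke→I1

β3 →J1  (Se1 (Se) sets effort on bond)
β0 →J2  (common-e at J1 fixed by 3)
β1 →J3  (only one flow-in slot at J2)
β2 →J3  (C1 integral (e out))
β4 →I1  (J3: last free bond brings flow in)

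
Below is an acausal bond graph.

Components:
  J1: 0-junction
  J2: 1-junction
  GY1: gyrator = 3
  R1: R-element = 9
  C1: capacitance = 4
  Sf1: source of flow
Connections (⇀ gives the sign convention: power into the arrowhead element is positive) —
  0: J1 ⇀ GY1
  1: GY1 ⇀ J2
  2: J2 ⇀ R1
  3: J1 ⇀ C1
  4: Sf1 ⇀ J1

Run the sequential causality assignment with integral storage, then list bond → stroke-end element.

b4 →Sf1  (Sf1 (Sf) sets flow on bond)
b3 →J1  (C1 outputs effort q/C1)
b0 →GY1  (0-jn J1 has e-setter on 3)
b1 →GY1  (GY1: gyrator matches bond 0)
b2 →J2  (J2: bond 1 brought flow, rest push out)

β0 →GY1
β1 →GY1
β2 →J2
β3 →J1
β4 →Sf1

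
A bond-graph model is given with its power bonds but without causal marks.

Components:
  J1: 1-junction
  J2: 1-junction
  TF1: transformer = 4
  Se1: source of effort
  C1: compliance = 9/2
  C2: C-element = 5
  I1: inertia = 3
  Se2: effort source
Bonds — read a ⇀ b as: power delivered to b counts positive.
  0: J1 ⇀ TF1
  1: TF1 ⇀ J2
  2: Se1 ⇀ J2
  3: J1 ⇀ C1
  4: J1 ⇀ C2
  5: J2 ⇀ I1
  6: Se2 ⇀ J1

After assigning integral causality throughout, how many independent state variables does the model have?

β2 |J2  (Se1 (Se) sets effort on bond)
β6 |J1  (source Se2 imposes e)
β3 |J1  (C1 outputs effort q/C1)
β4 |J1  (C2 outputs effort q/C2)
β0 |TF1  (J1: last free bond brings flow in)
β1 |J2  (through TF1, causality passes straight; one stroke at TF1)
β5 |I1  (J2: last free bond brings flow in)

3  (C1, C2, I1 all integral)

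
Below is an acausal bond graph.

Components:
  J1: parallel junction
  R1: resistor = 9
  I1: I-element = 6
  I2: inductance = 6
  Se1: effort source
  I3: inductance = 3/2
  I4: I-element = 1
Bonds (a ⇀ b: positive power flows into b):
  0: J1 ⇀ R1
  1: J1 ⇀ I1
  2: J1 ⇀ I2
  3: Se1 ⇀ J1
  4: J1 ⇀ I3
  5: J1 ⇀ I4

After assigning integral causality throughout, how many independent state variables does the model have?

4  (I1, I2, I3, I4 all integral)

β3 stroke at J1  (Se1 fixes effort; stroke away)
β0 stroke at R1  (J1 effort already set via bond 3)
β1 stroke at I1  (J1: bond 3 brought effort, rest push out)
β2 stroke at I2  (J1 effort already set via bond 3)
β4 stroke at I3  (common-e at J1 fixed by 3)
β5 stroke at I4  (common-e at J1 fixed by 3)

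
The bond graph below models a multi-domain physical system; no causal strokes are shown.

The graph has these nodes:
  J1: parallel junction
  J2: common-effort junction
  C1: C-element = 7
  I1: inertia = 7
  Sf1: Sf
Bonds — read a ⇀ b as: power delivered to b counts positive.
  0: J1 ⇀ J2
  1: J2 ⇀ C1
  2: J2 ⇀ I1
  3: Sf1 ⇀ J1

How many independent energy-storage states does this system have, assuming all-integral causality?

2  (C1, I1 all integral)

b3 →Sf1  (source Sf1 imposes f)
b0 →J1  (J1 needs exactly one e-in)
b1 →J2  (prefer integral on C1)
b2 →I1  (0-jn J2 has e-setter on 1)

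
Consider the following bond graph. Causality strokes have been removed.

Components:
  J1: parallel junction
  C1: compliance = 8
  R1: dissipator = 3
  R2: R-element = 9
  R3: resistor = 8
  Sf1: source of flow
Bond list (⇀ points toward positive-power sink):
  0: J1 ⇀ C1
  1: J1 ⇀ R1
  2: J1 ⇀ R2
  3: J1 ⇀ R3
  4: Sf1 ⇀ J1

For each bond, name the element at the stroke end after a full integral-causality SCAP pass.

bond 0 stroke→J1
bond 1 stroke→R1
bond 2 stroke→R2
bond 3 stroke→R3
bond 4 stroke→Sf1

β4 stroke→Sf1  (Sf1 fixes flow; stroke at Sf1)
β0 stroke→J1  (C1 outputs effort q/C1)
β1 stroke→R1  (0-jn J1 has e-setter on 0)
β2 stroke→R2  (common-e at J1 fixed by 0)
β3 stroke→R3  (J1 effort already set via bond 0)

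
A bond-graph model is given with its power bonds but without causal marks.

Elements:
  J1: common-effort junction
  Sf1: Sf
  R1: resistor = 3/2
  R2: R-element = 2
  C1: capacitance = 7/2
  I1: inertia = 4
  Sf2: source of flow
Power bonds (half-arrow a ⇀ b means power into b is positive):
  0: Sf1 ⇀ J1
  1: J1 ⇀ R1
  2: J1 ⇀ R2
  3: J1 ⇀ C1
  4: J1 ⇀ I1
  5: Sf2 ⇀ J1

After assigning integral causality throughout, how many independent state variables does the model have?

bond 0 →Sf1  (Sf1 (Sf) sets flow on bond)
bond 5 →Sf2  (Sf2 fixes flow; stroke at Sf2)
bond 3 →J1  (C1: C, integral causality)
bond 1 →R1  (J1: bond 3 brought effort, rest push out)
bond 2 →R2  (0-jn J1 has e-setter on 3)
bond 4 →I1  (common-e at J1 fixed by 3)

2  (C1, I1 all integral)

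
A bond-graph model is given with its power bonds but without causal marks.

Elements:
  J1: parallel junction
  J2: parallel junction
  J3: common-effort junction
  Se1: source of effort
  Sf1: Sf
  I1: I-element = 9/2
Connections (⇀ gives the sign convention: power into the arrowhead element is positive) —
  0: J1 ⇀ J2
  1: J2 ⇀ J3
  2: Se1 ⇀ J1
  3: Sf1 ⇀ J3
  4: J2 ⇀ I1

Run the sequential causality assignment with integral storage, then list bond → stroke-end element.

b0 stroke at J2
b1 stroke at J3
b2 stroke at J1
b3 stroke at Sf1
b4 stroke at I1

β2 stroke→J1  (Se1: effort source, stroke at far end)
β3 stroke→Sf1  (Sf1: flow source, stroke at near end)
β0 stroke→J2  (common-e at J1 fixed by 2)
β1 stroke→J3  (J2: bond 0 brought effort, rest push out)
β4 stroke→I1  (0-jn J2 has e-setter on 0)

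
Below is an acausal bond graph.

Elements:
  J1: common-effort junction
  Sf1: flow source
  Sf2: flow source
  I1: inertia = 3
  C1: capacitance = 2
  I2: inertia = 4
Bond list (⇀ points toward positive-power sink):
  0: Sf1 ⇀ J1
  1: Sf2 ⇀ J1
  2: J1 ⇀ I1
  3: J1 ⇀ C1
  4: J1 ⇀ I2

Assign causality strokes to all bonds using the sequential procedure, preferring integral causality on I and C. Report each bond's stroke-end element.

bond 0 stroke→Sf1  (Sf1 fixes flow; stroke at Sf1)
bond 1 stroke→Sf2  (Sf2 (Sf) sets flow on bond)
bond 2 stroke→I1  (I1 outputs flow p/I1)
bond 3 stroke→J1  (C1 integral (e out))
bond 4 stroke→I2  (J1: bond 3 brought effort, rest push out)

β0 stroke at Sf1
β1 stroke at Sf2
β2 stroke at I1
β3 stroke at J1
β4 stroke at I2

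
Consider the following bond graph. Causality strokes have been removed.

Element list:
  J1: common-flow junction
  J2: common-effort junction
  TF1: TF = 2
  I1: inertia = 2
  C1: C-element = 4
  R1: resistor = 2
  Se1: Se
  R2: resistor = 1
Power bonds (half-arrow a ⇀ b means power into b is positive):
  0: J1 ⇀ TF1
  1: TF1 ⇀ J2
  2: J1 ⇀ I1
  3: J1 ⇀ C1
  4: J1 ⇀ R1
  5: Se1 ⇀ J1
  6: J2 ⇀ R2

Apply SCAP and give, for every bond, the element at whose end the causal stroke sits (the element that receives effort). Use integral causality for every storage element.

#5 →J1  (Se1 (Se) sets effort on bond)
#2 →I1  (I1 outputs flow p/I1)
#0 →J1  (1-jn J1 has f-setter on 2)
#3 →J1  (common-f at J1 fixed by 2)
#4 →J1  (common-f at J1 fixed by 2)
#1 →TF1  (through TF1, causality passes straight; one stroke at TF1)
#6 →J2  (only one effort-in slot at J2)

b0 stroke→J1
b1 stroke→TF1
b2 stroke→I1
b3 stroke→J1
b4 stroke→J1
b5 stroke→J1
b6 stroke→J2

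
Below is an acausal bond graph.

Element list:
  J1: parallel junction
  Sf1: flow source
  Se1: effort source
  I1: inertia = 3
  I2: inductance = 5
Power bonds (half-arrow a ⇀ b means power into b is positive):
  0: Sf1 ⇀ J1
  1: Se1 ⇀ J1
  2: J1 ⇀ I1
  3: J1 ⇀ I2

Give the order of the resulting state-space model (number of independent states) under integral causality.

2  (I1, I2 all integral)

bond 0 stroke at Sf1  (source Sf1 imposes f)
bond 1 stroke at J1  (Se1 fixes effort; stroke away)
bond 2 stroke at I1  (0-jn J1 has e-setter on 1)
bond 3 stroke at I2  (J1 effort already set via bond 1)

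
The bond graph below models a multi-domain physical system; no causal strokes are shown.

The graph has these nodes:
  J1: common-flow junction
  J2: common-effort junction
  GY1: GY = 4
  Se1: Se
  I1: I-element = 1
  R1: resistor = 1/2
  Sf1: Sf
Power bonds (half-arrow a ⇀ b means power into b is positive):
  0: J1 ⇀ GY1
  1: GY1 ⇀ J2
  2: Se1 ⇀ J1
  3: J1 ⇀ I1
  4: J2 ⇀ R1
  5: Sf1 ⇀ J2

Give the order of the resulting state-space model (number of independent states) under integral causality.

bond 2 |J1  (Se1: effort source, stroke at far end)
bond 5 |Sf1  (Sf1 fixes flow; stroke at Sf1)
bond 3 |I1  (prefer integral on I1)
bond 0 |J1  (common-f at J1 fixed by 3)
bond 1 |J2  (GY1 both-in/both-out from 0)
bond 4 |R1  (J2 effort already set via bond 1)

1  (I1 all integral)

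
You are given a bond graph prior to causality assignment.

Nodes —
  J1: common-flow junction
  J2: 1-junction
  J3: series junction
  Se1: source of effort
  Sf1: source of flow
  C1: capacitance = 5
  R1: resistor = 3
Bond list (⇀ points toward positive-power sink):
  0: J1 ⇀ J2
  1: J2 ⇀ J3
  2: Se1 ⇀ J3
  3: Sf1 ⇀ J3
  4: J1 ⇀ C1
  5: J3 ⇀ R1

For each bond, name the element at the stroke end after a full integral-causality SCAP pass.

#2 |J3  (Se1 (Se) sets effort on bond)
#3 |Sf1  (source Sf1 imposes f)
#1 |J3  (J3: bond 3 brought flow, rest push out)
#5 |J3  (common-f at J3 fixed by 3)
#0 |J2  (J2: bond 1 brought flow, rest push out)
#4 |J1  (J1 flow already set via bond 0)

b0 →J2
b1 →J3
b2 →J3
b3 →Sf1
b4 →J1
b5 →J3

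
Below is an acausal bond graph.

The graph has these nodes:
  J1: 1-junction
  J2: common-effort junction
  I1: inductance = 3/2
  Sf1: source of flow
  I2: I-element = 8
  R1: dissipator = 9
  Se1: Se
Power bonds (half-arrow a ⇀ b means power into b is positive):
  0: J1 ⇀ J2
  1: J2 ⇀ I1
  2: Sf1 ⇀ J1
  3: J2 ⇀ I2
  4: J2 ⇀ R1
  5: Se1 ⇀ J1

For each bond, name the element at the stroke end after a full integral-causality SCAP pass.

β2 →Sf1  (Sf1: flow source, stroke at near end)
β5 →J1  (Se1: effort source, stroke at far end)
β0 →J1  (J1 flow already set via bond 2)
β1 →I1  (I1: I, integral causality)
β3 →I2  (prefer integral on I2)
β4 →J2  (J2: last free bond brings effort in)

#0 stroke→J1
#1 stroke→I1
#2 stroke→Sf1
#3 stroke→I2
#4 stroke→J2
#5 stroke→J1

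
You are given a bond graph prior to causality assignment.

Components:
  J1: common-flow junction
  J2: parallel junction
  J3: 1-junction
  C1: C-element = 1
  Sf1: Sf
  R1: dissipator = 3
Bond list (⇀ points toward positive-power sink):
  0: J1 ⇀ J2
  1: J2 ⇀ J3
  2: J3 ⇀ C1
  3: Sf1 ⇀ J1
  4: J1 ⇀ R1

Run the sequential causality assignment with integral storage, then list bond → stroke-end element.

#3 stroke→Sf1  (Sf1: flow source, stroke at near end)
#0 stroke→J1  (1-jn J1 has f-setter on 3)
#4 stroke→J1  (J1: bond 3 brought flow, rest push out)
#1 stroke→J2  (only one effort-in slot at J2)
#2 stroke→J3  (J3: bond 1 brought flow, rest push out)

#0 |J1
#1 |J2
#2 |J3
#3 |Sf1
#4 |J1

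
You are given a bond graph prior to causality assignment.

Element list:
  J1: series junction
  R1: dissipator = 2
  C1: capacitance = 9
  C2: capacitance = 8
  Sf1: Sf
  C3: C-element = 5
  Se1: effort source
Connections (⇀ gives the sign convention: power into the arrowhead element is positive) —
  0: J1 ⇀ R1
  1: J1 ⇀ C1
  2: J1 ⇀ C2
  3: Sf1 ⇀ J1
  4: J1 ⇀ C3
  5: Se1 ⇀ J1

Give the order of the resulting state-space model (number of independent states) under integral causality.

#3 stroke→Sf1  (Sf1 (Sf) sets flow on bond)
#5 stroke→J1  (source Se1 imposes e)
#0 stroke→J1  (common-f at J1 fixed by 3)
#1 stroke→J1  (1-jn J1 has f-setter on 3)
#2 stroke→J1  (J1: bond 3 brought flow, rest push out)
#4 stroke→J1  (J1 flow already set via bond 3)

3  (C1, C2, C3 all integral)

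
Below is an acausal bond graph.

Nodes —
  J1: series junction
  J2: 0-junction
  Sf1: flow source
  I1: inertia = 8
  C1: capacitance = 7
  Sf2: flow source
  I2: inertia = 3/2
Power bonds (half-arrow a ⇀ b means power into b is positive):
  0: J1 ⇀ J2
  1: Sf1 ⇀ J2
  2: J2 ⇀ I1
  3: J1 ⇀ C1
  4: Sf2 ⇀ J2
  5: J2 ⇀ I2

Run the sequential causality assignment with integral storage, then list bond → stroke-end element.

bond 1 →Sf1  (Sf1 fixes flow; stroke at Sf1)
bond 4 →Sf2  (source Sf2 imposes f)
bond 2 →I1  (I1 outputs flow p/I1)
bond 3 →J1  (prefer integral on C1)
bond 0 →J2  (J1: last free bond brings flow in)
bond 5 →I2  (common-e at J2 fixed by 0)

bond 0 |J2
bond 1 |Sf1
bond 2 |I1
bond 3 |J1
bond 4 |Sf2
bond 5 |I2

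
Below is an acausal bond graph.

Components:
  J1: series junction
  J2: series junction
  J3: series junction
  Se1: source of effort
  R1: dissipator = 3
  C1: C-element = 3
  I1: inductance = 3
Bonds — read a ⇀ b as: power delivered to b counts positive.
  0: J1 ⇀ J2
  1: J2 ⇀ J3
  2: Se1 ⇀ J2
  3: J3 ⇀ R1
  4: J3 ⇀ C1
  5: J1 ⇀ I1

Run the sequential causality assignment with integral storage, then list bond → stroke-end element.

bond 2 |J2  (Se1: effort source, stroke at far end)
bond 4 |J3  (C1 outputs effort q/C1)
bond 5 |I1  (I1 integral (f out))
bond 0 |J1  (J1 flow already set via bond 5)
bond 1 |J2  (J2 flow already set via bond 0)
bond 3 |J3  (J3 flow already set via bond 1)

β0 stroke at J1
β1 stroke at J2
β2 stroke at J2
β3 stroke at J3
β4 stroke at J3
β5 stroke at I1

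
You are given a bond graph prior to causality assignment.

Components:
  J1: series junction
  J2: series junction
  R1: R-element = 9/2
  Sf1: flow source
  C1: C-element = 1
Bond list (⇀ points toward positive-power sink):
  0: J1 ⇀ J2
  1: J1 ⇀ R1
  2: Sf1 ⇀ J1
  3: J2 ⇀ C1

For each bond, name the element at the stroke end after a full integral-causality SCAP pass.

b0 |J1
b1 |J1
b2 |Sf1
b3 |J2

β2 |Sf1  (Sf1: flow source, stroke at near end)
β0 |J1  (1-jn J1 has f-setter on 2)
β1 |J1  (J1 flow already set via bond 2)
β3 |J2  (1-jn J2 has f-setter on 0)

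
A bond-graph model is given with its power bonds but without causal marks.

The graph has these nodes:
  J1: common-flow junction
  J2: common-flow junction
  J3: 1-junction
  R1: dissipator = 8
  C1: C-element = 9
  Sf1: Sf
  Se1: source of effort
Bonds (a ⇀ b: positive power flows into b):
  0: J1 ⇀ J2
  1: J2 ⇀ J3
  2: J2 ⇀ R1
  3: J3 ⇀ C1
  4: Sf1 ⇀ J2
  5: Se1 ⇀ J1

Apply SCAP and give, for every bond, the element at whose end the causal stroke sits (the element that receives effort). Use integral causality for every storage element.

bond 0 →J2
bond 1 →J2
bond 2 →J2
bond 3 →J3
bond 4 →Sf1
bond 5 →J1

bond 4 →Sf1  (Sf1 fixes flow; stroke at Sf1)
bond 5 →J1  (Se1 fixes effort; stroke away)
bond 0 →J2  (closing 1-jn rule on J1)
bond 1 →J2  (J2 flow already set via bond 4)
bond 2 →J2  (J2: bond 4 brought flow, rest push out)
bond 3 →J3  (common-f at J3 fixed by 1)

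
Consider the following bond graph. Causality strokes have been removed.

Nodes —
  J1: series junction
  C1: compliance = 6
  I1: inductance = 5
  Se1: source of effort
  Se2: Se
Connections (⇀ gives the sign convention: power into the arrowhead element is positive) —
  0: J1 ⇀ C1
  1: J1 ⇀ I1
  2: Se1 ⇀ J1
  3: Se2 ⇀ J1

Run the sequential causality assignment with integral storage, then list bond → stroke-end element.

#2 stroke at J1  (Se1: effort source, stroke at far end)
#3 stroke at J1  (Se2 fixes effort; stroke away)
#0 stroke at J1  (C1 integral (e out))
#1 stroke at I1  (J1: last free bond brings flow in)

b0 |J1
b1 |I1
b2 |J1
b3 |J1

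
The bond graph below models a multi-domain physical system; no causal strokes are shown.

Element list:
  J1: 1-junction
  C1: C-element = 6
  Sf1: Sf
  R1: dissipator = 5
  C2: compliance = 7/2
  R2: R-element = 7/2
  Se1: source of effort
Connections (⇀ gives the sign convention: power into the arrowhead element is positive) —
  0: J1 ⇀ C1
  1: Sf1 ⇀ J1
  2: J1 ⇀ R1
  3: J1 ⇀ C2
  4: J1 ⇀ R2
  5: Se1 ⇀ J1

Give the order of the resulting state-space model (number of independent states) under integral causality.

2  (C1, C2 all integral)

#1 stroke at Sf1  (source Sf1 imposes f)
#5 stroke at J1  (source Se1 imposes e)
#0 stroke at J1  (J1 flow already set via bond 1)
#2 stroke at J1  (common-f at J1 fixed by 1)
#3 stroke at J1  (1-jn J1 has f-setter on 1)
#4 stroke at J1  (common-f at J1 fixed by 1)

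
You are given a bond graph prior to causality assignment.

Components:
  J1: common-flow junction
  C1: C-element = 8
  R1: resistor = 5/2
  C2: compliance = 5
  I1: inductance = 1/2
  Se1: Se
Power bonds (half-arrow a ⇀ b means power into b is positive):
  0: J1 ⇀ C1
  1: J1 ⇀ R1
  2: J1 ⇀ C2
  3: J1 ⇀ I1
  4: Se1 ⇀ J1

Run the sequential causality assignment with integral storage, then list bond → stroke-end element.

#4 →J1  (Se1 (Se) sets effort on bond)
#0 →J1  (C1: C, integral causality)
#2 →J1  (C2: C, integral causality)
#3 →I1  (prefer integral on I1)
#1 →J1  (common-f at J1 fixed by 3)

#0 stroke→J1
#1 stroke→J1
#2 stroke→J1
#3 stroke→I1
#4 stroke→J1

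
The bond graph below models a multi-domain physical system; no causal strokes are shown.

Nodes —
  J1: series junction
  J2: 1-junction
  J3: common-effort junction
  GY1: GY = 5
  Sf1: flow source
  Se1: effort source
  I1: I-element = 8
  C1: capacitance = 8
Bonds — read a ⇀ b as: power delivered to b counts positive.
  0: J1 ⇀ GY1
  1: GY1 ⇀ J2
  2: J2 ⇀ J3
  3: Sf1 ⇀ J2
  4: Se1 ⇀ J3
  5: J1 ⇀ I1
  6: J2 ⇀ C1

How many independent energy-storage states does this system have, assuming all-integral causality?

β3 stroke→Sf1  (Sf1 fixes flow; stroke at Sf1)
β4 stroke→J3  (Se1 (Se) sets effort on bond)
β1 stroke→J2  (1-jn J2 has f-setter on 3)
β2 stroke→J2  (J2 flow already set via bond 3)
β6 stroke→J2  (1-jn J2 has f-setter on 3)
β0 stroke→J1  (GY1 both-in/both-out from 1)
β5 stroke→I1  (J1 needs exactly one f-in)

2  (C1, I1 all integral)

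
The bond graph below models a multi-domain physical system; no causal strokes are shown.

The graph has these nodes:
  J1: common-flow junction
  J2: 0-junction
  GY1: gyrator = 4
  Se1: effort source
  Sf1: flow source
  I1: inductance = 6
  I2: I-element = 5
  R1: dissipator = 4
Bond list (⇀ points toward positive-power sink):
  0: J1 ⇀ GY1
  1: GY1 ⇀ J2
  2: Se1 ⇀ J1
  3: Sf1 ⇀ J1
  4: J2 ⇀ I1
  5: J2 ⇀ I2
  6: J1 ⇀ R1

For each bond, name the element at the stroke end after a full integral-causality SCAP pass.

#0 stroke→J1
#1 stroke→J2
#2 stroke→J1
#3 stroke→Sf1
#4 stroke→I1
#5 stroke→I2
#6 stroke→J1

β2 |J1  (Se1 (Se) sets effort on bond)
β3 |Sf1  (Sf1 (Sf) sets flow on bond)
β0 |J1  (common-f at J1 fixed by 3)
β6 |J1  (common-f at J1 fixed by 3)
β1 |J2  (GY1 both-in/both-out from 0)
β4 |I1  (common-e at J2 fixed by 1)
β5 |I2  (J2: bond 1 brought effort, rest push out)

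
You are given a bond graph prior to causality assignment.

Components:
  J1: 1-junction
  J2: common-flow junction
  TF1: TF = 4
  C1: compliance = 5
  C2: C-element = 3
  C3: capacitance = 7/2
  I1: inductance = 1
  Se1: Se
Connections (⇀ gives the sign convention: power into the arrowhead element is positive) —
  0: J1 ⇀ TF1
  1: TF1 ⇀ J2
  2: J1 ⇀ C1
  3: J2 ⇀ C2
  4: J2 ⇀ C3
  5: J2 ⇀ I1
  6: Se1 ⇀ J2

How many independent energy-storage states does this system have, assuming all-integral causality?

bond 6 stroke→J2  (source Se1 imposes e)
bond 2 stroke→J1  (prefer integral on C1)
bond 0 stroke→TF1  (J1: last free bond brings flow in)
bond 1 stroke→J2  (TF TF1: opposite of bond 0)
bond 3 stroke→J2  (C2 integral (e out))
bond 4 stroke→J2  (C3: C, integral causality)
bond 5 stroke→I1  (only one flow-in slot at J2)

4  (C1, C2, C3, I1 all integral)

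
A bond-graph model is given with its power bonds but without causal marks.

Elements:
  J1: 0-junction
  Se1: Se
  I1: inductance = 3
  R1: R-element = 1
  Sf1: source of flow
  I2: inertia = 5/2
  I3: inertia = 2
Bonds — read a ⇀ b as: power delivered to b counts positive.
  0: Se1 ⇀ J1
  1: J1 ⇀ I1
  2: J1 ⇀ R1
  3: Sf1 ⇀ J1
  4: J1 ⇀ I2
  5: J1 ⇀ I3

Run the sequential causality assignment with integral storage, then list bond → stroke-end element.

β0 →J1
β1 →I1
β2 →R1
β3 →Sf1
β4 →I2
β5 →I3

b0 →J1  (Se1 (Se) sets effort on bond)
b3 →Sf1  (Sf1: flow source, stroke at near end)
b1 →I1  (J1: bond 0 brought effort, rest push out)
b2 →R1  (0-jn J1 has e-setter on 0)
b4 →I2  (J1: bond 0 brought effort, rest push out)
b5 →I3  (J1 effort already set via bond 0)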